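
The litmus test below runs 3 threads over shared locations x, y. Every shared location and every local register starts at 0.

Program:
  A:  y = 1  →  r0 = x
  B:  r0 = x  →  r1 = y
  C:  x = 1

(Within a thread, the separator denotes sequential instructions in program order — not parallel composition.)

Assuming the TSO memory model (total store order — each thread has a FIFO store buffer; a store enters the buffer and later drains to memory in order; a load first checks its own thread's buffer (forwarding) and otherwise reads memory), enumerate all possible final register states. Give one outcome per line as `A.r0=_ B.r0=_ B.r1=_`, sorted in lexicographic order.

outcome vector order: (A.r0,B.r0,B.r1)
|TSO outcomes| = 8

A.r0=0 B.r0=0 B.r1=0
A.r0=0 B.r0=0 B.r1=1
A.r0=0 B.r0=1 B.r1=0
A.r0=0 B.r0=1 B.r1=1
A.r0=1 B.r0=0 B.r1=0
A.r0=1 B.r0=0 B.r1=1
A.r0=1 B.r0=1 B.r1=0
A.r0=1 B.r0=1 B.r1=1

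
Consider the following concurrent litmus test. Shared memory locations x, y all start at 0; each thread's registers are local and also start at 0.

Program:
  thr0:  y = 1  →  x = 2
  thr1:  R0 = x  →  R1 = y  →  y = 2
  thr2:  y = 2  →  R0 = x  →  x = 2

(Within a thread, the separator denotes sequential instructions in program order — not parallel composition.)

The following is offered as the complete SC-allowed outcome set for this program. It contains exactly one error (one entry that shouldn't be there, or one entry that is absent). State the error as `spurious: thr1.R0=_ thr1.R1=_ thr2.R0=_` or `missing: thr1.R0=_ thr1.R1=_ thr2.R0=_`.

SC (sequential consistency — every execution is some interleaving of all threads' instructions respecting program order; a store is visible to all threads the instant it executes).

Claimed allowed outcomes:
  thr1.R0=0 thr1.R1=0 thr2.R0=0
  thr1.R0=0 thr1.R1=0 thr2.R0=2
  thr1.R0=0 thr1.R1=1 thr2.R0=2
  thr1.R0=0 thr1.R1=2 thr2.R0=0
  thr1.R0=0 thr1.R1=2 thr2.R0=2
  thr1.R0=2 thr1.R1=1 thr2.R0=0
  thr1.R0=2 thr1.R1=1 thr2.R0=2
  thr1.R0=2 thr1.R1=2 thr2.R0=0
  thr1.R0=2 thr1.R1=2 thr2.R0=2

outcome vector order: (thr1.R0,thr1.R1,thr2.R0)
under SC → (0,0,0); (0,0,2); (0,1,0); (0,1,2); (0,2,0); (0,2,2); (2,1,0); (2,1,2); (2,2,0); (2,2,2)
SC∖claimed = {(0,1,0)}

missing: thr1.R0=0 thr1.R1=1 thr2.R0=0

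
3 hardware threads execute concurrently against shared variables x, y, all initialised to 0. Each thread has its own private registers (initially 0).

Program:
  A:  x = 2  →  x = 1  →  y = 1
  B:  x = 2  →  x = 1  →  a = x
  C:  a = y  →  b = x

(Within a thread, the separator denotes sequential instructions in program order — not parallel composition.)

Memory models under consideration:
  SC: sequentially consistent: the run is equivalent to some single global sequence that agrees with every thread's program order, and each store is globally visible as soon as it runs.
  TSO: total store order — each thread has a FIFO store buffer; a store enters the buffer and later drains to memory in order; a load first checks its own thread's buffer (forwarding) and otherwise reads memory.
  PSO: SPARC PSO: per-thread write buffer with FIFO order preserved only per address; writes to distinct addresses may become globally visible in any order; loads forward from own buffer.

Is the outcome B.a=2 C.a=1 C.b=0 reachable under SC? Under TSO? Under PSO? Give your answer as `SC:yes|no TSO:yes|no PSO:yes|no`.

outcome vector order: (B.a,C.a,C.b)
under SC → 100, 101, 102, 111, 112, 200, 201, 202, 211
under TSO → 100, 101, 102, 111, 112, 200, 201, 202, 211
under PSO → 100, 101, 102, 110, 111, 112, 200, 201, 202, 210, 211, 212
target 210 ∈ {PSO}

SC:no TSO:no PSO:yes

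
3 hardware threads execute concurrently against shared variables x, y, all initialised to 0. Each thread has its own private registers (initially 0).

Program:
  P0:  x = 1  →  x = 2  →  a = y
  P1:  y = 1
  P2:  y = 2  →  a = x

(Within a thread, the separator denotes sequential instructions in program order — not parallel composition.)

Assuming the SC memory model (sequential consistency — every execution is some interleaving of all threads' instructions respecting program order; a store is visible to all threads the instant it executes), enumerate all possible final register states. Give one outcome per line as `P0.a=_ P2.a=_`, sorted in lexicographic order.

outcome vector order: (P0.a,P2.a)
|SC outcomes| = 7

P0.a=0 P2.a=2
P0.a=1 P2.a=0
P0.a=1 P2.a=1
P0.a=1 P2.a=2
P0.a=2 P2.a=0
P0.a=2 P2.a=1
P0.a=2 P2.a=2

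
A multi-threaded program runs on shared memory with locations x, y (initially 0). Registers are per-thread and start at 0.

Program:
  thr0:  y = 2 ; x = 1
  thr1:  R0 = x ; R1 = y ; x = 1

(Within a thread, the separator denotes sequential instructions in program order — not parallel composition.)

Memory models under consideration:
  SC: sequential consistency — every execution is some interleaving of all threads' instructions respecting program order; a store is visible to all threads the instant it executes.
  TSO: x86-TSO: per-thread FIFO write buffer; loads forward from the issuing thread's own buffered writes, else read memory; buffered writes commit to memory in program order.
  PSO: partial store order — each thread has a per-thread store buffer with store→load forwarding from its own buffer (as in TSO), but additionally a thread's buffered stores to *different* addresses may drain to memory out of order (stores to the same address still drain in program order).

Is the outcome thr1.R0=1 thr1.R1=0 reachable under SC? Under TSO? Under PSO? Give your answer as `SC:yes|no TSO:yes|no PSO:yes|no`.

outcome vector order: (thr1.R0,thr1.R1)
[SC] allowed = {00 02 12}
[TSO] allowed = {00 02 12}
[PSO] allowed = {00 02 10 12}
target 10 ∈ {PSO}

SC:no TSO:no PSO:yes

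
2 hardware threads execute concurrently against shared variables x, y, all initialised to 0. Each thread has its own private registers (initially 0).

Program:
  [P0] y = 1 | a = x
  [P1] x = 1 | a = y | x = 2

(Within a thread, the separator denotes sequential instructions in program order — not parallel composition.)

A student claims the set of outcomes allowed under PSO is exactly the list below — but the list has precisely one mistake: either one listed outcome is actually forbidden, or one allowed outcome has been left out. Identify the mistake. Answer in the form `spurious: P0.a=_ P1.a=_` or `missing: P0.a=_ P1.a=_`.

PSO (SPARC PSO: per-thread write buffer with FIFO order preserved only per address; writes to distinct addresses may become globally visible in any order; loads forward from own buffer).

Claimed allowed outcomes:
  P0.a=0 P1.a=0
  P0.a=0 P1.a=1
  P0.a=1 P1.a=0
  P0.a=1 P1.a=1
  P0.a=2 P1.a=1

outcome vector order: (P0.a,P1.a)
PSO (6): (0,0) (0,1) (1,0) (1,1) (2,0) (2,1)
PSO∖claimed = {(2,0)}

missing: P0.a=2 P1.a=0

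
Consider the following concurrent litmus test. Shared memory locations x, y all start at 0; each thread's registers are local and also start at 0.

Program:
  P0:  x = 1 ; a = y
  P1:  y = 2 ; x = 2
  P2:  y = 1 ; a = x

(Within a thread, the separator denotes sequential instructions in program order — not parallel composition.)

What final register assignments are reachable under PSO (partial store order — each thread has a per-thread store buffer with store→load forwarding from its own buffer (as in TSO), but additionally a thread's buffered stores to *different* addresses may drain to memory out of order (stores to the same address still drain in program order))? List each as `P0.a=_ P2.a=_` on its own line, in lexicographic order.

outcome vector order: (P0.a,P2.a)
|PSO outcomes| = 9

P0.a=0 P2.a=0
P0.a=0 P2.a=1
P0.a=0 P2.a=2
P0.a=1 P2.a=0
P0.a=1 P2.a=1
P0.a=1 P2.a=2
P0.a=2 P2.a=0
P0.a=2 P2.a=1
P0.a=2 P2.a=2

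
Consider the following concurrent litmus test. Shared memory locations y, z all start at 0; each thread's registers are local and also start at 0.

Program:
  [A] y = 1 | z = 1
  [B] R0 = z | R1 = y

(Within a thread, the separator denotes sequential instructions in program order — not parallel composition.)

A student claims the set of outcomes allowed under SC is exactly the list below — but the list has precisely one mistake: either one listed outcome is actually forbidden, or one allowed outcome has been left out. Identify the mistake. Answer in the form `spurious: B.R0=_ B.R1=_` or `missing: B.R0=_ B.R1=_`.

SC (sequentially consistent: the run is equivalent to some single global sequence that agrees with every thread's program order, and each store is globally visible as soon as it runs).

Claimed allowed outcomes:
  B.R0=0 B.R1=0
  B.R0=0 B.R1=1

missing: B.R0=1 B.R1=1

outcome vector order: (B.R0,B.R1)
SC (3): 0/0 0/1 1/1
SC∖claimed = {1/1}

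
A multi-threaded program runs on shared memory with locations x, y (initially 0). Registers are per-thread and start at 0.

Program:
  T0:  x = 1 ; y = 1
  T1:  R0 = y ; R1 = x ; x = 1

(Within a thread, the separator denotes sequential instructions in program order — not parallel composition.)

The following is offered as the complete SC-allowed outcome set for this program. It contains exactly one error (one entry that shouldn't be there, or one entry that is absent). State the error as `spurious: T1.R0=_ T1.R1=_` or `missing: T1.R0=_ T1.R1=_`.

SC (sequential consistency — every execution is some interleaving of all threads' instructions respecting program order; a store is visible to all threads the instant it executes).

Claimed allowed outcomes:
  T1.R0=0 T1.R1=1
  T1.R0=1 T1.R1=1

missing: T1.R0=0 T1.R1=0

outcome vector order: (T1.R0,T1.R1)
under SC → 00, 01, 11
SC∖claimed = {00}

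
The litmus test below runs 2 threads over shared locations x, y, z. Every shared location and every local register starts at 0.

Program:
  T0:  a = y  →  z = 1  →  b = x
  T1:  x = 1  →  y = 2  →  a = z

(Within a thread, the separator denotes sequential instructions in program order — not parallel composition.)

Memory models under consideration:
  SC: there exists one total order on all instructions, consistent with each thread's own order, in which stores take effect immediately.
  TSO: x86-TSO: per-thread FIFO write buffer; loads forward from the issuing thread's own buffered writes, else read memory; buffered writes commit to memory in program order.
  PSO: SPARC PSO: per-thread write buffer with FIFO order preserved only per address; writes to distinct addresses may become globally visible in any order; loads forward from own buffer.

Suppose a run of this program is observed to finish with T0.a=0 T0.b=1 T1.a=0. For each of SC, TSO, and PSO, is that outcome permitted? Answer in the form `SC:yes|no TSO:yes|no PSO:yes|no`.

outcome vector order: (T0.a,T0.b,T1.a)
SC (5): 0/0/1, 0/1/0, 0/1/1, 2/1/0, 2/1/1
TSO (6): 0/0/0, 0/0/1, 0/1/0, 0/1/1, 2/1/0, 2/1/1
PSO (8): 0/0/0, 0/0/1, 0/1/0, 0/1/1, 2/0/0, 2/0/1, 2/1/0, 2/1/1
target 0/1/0 ∈ {SC,TSO,PSO}

SC:yes TSO:yes PSO:yes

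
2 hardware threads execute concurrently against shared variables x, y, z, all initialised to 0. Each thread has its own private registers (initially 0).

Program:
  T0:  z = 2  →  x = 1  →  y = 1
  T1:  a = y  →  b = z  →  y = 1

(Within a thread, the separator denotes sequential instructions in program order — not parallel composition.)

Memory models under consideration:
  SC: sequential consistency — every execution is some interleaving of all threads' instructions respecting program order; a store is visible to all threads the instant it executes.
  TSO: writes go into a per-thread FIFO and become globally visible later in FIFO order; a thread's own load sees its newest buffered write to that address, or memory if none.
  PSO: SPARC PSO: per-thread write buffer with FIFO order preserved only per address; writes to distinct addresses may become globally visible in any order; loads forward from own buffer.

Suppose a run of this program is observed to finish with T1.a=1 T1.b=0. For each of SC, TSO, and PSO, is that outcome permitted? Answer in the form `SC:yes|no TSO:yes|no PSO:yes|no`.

SC:no TSO:no PSO:yes

outcome vector order: (T1.a,T1.b)
SC: 3 outcomes — {<0 0>; <0 2>; <1 2>}
TSO: 3 outcomes — {<0 0>; <0 2>; <1 2>}
PSO: 4 outcomes — {<0 0>; <0 2>; <1 0>; <1 2>}
target <1 0> ∈ {PSO}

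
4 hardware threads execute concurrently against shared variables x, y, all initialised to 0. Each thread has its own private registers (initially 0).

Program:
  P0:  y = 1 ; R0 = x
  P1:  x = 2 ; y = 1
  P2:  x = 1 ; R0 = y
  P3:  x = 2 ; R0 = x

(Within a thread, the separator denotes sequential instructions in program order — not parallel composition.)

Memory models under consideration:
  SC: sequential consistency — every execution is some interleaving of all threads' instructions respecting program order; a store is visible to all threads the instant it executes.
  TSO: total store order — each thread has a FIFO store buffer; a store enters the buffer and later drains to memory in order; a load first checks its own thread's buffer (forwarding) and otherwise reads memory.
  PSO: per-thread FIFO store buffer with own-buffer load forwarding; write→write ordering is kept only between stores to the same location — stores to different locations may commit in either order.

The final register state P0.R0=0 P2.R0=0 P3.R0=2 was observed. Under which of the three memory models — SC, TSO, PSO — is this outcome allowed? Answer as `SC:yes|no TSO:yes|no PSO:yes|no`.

outcome vector order: (P0.R0,P2.R0,P3.R0)
under SC → 011; 012; 101; 102; 111; 112; 201; 202; 211; 212
under TSO → 001; 002; 011; 012; 101; 102; 111; 112; 201; 202; 211; 212
under PSO → 001; 002; 011; 012; 101; 102; 111; 112; 201; 202; 211; 212
target 002 ∈ {TSO,PSO}

SC:no TSO:yes PSO:yes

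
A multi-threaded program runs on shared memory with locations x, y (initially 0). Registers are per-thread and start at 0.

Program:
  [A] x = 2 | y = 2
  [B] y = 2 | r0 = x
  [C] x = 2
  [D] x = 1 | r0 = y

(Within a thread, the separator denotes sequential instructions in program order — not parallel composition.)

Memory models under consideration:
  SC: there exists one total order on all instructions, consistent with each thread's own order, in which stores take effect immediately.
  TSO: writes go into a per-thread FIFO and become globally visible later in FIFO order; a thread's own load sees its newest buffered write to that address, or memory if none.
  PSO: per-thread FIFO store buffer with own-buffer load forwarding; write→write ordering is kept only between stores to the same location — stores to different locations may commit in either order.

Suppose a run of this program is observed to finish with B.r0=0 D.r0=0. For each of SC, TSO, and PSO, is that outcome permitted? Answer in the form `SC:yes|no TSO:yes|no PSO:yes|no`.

outcome vector order: (B.r0,D.r0)
under SC → <0 2> <1 0> <1 2> <2 0> <2 2>
under TSO → <0 0> <0 2> <1 0> <1 2> <2 0> <2 2>
under PSO → <0 0> <0 2> <1 0> <1 2> <2 0> <2 2>
target <0 0> ∈ {TSO,PSO}

SC:no TSO:yes PSO:yes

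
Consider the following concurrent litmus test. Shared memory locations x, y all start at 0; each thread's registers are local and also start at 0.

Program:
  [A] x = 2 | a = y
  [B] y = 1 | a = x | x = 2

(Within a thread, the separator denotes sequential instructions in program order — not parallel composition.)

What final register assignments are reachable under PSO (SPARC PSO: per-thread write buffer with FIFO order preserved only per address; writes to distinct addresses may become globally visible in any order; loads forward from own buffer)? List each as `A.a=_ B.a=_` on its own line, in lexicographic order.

outcome vector order: (A.a,B.a)
|PSO outcomes| = 4

A.a=0 B.a=0
A.a=0 B.a=2
A.a=1 B.a=0
A.a=1 B.a=2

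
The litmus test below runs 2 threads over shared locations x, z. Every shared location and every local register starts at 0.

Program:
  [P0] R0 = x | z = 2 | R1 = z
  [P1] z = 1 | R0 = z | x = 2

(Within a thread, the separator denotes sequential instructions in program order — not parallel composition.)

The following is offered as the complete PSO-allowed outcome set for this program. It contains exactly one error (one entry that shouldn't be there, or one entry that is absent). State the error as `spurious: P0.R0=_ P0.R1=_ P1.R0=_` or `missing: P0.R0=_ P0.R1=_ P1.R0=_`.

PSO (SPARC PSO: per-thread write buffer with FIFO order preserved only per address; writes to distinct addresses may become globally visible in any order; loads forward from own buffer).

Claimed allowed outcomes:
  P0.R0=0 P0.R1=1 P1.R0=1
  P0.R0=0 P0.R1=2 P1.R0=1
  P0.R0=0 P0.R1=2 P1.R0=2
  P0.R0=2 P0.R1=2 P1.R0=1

outcome vector order: (P0.R0,P0.R1,P1.R0)
PSO (5): <0 1 1> <0 2 1> <0 2 2> <2 1 1> <2 2 1>
PSO∖claimed = {<2 1 1>}

missing: P0.R0=2 P0.R1=1 P1.R0=1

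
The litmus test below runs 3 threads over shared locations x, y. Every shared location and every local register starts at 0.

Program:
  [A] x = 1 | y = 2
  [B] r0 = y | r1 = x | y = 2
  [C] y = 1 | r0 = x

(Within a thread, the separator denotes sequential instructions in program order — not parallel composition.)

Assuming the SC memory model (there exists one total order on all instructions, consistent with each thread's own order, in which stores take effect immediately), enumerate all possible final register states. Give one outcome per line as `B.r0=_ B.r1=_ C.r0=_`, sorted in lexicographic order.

outcome vector order: (B.r0,B.r1,C.r0)
|SC outcomes| = 10

B.r0=0 B.r1=0 C.r0=0
B.r0=0 B.r1=0 C.r0=1
B.r0=0 B.r1=1 C.r0=0
B.r0=0 B.r1=1 C.r0=1
B.r0=1 B.r1=0 C.r0=0
B.r0=1 B.r1=0 C.r0=1
B.r0=1 B.r1=1 C.r0=0
B.r0=1 B.r1=1 C.r0=1
B.r0=2 B.r1=1 C.r0=0
B.r0=2 B.r1=1 C.r0=1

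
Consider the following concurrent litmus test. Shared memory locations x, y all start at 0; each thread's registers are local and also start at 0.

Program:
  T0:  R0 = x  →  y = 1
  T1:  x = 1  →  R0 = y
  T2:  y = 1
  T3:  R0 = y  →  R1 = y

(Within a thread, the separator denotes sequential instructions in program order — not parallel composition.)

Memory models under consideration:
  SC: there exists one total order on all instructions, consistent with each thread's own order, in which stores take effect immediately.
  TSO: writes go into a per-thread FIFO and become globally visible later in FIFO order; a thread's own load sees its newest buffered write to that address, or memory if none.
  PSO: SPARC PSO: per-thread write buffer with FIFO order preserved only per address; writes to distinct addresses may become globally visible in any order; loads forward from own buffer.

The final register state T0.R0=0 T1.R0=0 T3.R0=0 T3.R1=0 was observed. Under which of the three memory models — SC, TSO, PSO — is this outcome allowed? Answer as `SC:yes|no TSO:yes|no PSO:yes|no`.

outcome vector order: (T0.R0,T1.R0,T3.R0,T3.R1)
SC: 12 outcomes — {0/0/0/0, 0/0/0/1, 0/0/1/1, 0/1/0/0, 0/1/0/1, 0/1/1/1, 1/0/0/0, 1/0/0/1, 1/0/1/1, 1/1/0/0, 1/1/0/1, 1/1/1/1}
TSO: 12 outcomes — {0/0/0/0, 0/0/0/1, 0/0/1/1, 0/1/0/0, 0/1/0/1, 0/1/1/1, 1/0/0/0, 1/0/0/1, 1/0/1/1, 1/1/0/0, 1/1/0/1, 1/1/1/1}
PSO: 12 outcomes — {0/0/0/0, 0/0/0/1, 0/0/1/1, 0/1/0/0, 0/1/0/1, 0/1/1/1, 1/0/0/0, 1/0/0/1, 1/0/1/1, 1/1/0/0, 1/1/0/1, 1/1/1/1}
target 0/0/0/0 ∈ {SC,TSO,PSO}

SC:yes TSO:yes PSO:yes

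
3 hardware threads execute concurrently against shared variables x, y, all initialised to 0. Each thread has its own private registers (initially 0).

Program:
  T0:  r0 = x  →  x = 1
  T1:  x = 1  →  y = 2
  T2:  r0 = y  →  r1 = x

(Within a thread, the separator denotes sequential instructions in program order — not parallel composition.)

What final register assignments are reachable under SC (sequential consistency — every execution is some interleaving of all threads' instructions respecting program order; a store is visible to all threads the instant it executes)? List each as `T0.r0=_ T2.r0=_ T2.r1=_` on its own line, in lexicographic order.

outcome vector order: (T0.r0,T2.r0,T2.r1)
|SC outcomes| = 6

T0.r0=0 T2.r0=0 T2.r1=0
T0.r0=0 T2.r0=0 T2.r1=1
T0.r0=0 T2.r0=2 T2.r1=1
T0.r0=1 T2.r0=0 T2.r1=0
T0.r0=1 T2.r0=0 T2.r1=1
T0.r0=1 T2.r0=2 T2.r1=1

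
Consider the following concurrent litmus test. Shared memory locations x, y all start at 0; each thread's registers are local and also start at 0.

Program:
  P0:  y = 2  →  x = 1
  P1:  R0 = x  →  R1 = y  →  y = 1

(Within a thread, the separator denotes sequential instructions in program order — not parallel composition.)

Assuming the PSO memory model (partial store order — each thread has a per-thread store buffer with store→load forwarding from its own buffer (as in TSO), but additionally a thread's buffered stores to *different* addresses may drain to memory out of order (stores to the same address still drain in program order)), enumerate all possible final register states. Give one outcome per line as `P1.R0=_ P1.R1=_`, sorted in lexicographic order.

outcome vector order: (P1.R0,P1.R1)
|PSO outcomes| = 4

P1.R0=0 P1.R1=0
P1.R0=0 P1.R1=2
P1.R0=1 P1.R1=0
P1.R0=1 P1.R1=2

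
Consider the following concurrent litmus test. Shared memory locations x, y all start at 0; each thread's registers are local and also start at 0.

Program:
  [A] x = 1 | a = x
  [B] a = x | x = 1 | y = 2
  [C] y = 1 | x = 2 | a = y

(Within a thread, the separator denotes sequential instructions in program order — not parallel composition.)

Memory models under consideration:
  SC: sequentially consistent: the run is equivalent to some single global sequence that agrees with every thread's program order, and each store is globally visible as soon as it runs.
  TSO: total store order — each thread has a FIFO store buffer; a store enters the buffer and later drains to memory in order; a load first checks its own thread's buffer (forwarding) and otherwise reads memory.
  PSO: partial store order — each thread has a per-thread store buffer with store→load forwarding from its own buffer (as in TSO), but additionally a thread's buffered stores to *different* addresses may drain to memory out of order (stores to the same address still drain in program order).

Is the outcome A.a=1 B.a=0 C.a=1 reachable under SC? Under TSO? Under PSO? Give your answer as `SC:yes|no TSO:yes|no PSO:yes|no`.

outcome vector order: (A.a,B.a,C.a)
under SC → <1 0 1>, <1 0 2>, <1 1 1>, <1 1 2>, <1 2 1>, <1 2 2>, <2 0 1>, <2 0 2>, <2 1 1>, <2 1 2>, <2 2 1>, <2 2 2>
under TSO → <1 0 1>, <1 0 2>, <1 1 1>, <1 1 2>, <1 2 1>, <1 2 2>, <2 0 1>, <2 0 2>, <2 1 1>, <2 1 2>, <2 2 1>, <2 2 2>
under PSO → <1 0 1>, <1 0 2>, <1 1 1>, <1 1 2>, <1 2 1>, <1 2 2>, <2 0 1>, <2 0 2>, <2 1 1>, <2 1 2>, <2 2 1>, <2 2 2>
target <1 0 1> ∈ {SC,TSO,PSO}

SC:yes TSO:yes PSO:yes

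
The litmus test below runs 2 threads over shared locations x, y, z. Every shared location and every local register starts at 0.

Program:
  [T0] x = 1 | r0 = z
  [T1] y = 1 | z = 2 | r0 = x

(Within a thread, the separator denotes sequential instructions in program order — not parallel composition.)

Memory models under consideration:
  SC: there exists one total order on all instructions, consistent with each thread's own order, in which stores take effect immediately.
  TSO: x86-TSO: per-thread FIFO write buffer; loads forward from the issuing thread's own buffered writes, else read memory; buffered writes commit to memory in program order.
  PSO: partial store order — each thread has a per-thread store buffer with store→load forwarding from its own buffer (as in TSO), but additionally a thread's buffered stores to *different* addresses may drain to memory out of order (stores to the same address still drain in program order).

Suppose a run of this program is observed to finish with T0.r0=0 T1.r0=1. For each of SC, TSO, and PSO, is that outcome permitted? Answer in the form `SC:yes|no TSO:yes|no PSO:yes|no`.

SC:yes TSO:yes PSO:yes

outcome vector order: (T0.r0,T1.r0)
SC (3): <0 1>; <2 0>; <2 1>
TSO (4): <0 0>; <0 1>; <2 0>; <2 1>
PSO (4): <0 0>; <0 1>; <2 0>; <2 1>
target <0 1> ∈ {SC,TSO,PSO}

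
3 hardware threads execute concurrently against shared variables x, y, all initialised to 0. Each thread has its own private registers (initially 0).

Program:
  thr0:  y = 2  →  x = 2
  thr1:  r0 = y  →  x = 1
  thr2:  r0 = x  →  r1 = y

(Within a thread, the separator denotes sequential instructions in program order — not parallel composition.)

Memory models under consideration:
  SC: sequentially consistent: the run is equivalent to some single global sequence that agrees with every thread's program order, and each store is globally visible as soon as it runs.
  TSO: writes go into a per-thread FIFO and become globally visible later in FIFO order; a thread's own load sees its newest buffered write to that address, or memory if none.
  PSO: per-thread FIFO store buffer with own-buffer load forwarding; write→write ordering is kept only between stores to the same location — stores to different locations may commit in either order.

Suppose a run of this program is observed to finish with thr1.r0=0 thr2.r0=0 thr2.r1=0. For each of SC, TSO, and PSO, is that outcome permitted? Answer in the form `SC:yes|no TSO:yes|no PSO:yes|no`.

outcome vector order: (thr1.r0,thr2.r0,thr2.r1)
SC: 9 outcomes — {<0 0 0>; <0 0 2>; <0 1 0>; <0 1 2>; <0 2 2>; <2 0 0>; <2 0 2>; <2 1 2>; <2 2 2>}
TSO: 9 outcomes — {<0 0 0>; <0 0 2>; <0 1 0>; <0 1 2>; <0 2 2>; <2 0 0>; <2 0 2>; <2 1 2>; <2 2 2>}
PSO: 11 outcomes — {<0 0 0>; <0 0 2>; <0 1 0>; <0 1 2>; <0 2 0>; <0 2 2>; <2 0 0>; <2 0 2>; <2 1 2>; <2 2 0>; <2 2 2>}
target <0 0 0> ∈ {SC,TSO,PSO}

SC:yes TSO:yes PSO:yes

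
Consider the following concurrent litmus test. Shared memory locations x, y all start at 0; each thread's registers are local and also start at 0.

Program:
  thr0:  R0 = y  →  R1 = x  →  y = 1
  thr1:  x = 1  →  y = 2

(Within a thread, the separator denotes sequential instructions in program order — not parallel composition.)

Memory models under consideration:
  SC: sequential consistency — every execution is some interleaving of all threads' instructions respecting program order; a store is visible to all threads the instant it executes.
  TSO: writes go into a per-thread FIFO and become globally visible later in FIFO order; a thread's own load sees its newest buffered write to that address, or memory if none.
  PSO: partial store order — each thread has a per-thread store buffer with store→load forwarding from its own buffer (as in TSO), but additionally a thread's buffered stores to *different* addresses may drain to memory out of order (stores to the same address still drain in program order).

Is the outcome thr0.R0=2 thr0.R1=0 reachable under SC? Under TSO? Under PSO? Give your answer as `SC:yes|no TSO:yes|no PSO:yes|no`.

SC:no TSO:no PSO:yes

outcome vector order: (thr0.R0,thr0.R1)
under SC → (0,0); (0,1); (2,1)
under TSO → (0,0); (0,1); (2,1)
under PSO → (0,0); (0,1); (2,0); (2,1)
target (2,0) ∈ {PSO}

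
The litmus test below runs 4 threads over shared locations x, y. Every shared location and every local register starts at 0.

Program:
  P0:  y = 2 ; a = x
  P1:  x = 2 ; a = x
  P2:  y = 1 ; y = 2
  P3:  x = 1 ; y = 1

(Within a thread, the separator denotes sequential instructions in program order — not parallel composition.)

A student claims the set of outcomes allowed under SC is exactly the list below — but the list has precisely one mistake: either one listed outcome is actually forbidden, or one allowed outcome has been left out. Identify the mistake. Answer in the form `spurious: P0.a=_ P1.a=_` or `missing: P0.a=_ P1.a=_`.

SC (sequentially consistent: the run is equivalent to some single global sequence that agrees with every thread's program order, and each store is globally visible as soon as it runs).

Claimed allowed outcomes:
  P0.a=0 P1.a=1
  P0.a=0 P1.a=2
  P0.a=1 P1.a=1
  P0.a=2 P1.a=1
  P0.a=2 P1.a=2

outcome vector order: (P0.a,P1.a)
SC (6): 01, 02, 11, 12, 21, 22
SC∖claimed = {12}

missing: P0.a=1 P1.a=2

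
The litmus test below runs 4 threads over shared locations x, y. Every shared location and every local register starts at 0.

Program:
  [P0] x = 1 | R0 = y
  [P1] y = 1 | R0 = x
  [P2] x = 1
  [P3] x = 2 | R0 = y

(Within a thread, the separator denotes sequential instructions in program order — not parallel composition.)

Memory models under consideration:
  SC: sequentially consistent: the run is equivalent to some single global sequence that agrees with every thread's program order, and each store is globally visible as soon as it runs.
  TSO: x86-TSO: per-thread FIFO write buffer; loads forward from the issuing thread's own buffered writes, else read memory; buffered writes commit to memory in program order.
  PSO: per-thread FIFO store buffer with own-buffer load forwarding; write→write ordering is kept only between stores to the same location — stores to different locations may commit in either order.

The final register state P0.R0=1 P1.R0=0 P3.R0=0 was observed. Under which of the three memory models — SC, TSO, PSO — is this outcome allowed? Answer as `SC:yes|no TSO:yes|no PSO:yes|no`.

outcome vector order: (P0.R0,P1.R0,P3.R0)
under SC → 0/1/0; 0/1/1; 0/2/0; 0/2/1; 1/0/1; 1/1/0; 1/1/1; 1/2/0; 1/2/1
under TSO → 0/0/0; 0/0/1; 0/1/0; 0/1/1; 0/2/0; 0/2/1; 1/0/0; 1/0/1; 1/1/0; 1/1/1; 1/2/0; 1/2/1
under PSO → 0/0/0; 0/0/1; 0/1/0; 0/1/1; 0/2/0; 0/2/1; 1/0/0; 1/0/1; 1/1/0; 1/1/1; 1/2/0; 1/2/1
target 1/0/0 ∈ {TSO,PSO}

SC:no TSO:yes PSO:yes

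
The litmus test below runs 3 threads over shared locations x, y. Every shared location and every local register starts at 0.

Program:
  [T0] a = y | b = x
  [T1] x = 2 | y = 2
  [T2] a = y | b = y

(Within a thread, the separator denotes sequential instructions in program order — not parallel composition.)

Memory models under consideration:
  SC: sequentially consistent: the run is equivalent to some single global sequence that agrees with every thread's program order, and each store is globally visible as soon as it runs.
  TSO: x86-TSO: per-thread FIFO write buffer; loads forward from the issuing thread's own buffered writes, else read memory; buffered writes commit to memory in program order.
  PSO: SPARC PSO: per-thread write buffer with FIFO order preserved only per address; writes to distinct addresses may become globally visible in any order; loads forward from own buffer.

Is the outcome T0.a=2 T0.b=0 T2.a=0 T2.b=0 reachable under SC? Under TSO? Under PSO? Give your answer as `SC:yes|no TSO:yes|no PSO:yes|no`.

SC:no TSO:no PSO:yes

outcome vector order: (T0.a,T0.b,T2.a,T2.b)
SC (9): (0,0,0,0) (0,0,0,2) (0,0,2,2) (0,2,0,0) (0,2,0,2) (0,2,2,2) (2,2,0,0) (2,2,0,2) (2,2,2,2)
TSO (9): (0,0,0,0) (0,0,0,2) (0,0,2,2) (0,2,0,0) (0,2,0,2) (0,2,2,2) (2,2,0,0) (2,2,0,2) (2,2,2,2)
PSO (12): (0,0,0,0) (0,0,0,2) (0,0,2,2) (0,2,0,0) (0,2,0,2) (0,2,2,2) (2,0,0,0) (2,0,0,2) (2,0,2,2) (2,2,0,0) (2,2,0,2) (2,2,2,2)
target (2,0,0,0) ∈ {PSO}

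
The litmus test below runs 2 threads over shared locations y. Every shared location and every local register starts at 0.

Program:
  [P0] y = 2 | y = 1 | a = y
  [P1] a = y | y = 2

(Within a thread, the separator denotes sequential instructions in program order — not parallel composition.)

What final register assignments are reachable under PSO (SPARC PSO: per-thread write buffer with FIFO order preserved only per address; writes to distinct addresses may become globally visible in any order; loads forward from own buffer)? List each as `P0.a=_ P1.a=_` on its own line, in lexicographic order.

outcome vector order: (P0.a,P1.a)
|PSO outcomes| = 6

P0.a=1 P1.a=0
P0.a=1 P1.a=1
P0.a=1 P1.a=2
P0.a=2 P1.a=0
P0.a=2 P1.a=1
P0.a=2 P1.a=2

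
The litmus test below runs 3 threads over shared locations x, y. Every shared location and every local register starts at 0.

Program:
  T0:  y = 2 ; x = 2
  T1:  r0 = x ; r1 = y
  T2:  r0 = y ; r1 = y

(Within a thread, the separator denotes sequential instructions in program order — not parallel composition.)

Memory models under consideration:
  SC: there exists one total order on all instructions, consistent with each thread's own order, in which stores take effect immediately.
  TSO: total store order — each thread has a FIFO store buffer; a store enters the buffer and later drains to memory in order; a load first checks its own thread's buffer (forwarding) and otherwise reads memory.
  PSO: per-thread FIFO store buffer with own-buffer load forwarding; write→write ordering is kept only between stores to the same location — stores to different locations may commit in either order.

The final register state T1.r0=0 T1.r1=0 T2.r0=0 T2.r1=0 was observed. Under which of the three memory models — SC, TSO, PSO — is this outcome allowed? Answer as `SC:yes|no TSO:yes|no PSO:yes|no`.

outcome vector order: (T1.r0,T1.r1,T2.r0,T2.r1)
SC: 9 outcomes — {0000, 0002, 0022, 0200, 0202, 0222, 2200, 2202, 2222}
TSO: 9 outcomes — {0000, 0002, 0022, 0200, 0202, 0222, 2200, 2202, 2222}
PSO: 12 outcomes — {0000, 0002, 0022, 0200, 0202, 0222, 2000, 2002, 2022, 2200, 2202, 2222}
target 0000 ∈ {SC,TSO,PSO}

SC:yes TSO:yes PSO:yes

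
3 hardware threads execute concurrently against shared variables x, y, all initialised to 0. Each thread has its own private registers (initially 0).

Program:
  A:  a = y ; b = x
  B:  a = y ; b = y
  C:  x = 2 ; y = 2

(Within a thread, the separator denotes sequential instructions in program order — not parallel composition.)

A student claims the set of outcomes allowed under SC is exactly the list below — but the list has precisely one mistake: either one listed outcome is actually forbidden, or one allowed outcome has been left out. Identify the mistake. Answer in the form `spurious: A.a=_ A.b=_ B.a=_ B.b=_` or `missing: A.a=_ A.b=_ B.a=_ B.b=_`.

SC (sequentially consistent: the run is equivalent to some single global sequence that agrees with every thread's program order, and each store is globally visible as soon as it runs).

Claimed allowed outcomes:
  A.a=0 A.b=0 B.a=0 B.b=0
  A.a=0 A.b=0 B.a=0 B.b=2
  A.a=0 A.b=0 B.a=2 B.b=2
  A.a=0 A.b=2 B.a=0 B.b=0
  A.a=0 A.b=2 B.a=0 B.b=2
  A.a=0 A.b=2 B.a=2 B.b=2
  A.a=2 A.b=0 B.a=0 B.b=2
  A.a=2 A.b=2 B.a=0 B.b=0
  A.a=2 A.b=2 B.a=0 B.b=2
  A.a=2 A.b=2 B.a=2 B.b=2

spurious: A.a=2 A.b=0 B.a=0 B.b=2

outcome vector order: (A.a,A.b,B.a,B.b)
under SC → 0000, 0002, 0022, 0200, 0202, 0222, 2200, 2202, 2222
claimed∖SC = {2002}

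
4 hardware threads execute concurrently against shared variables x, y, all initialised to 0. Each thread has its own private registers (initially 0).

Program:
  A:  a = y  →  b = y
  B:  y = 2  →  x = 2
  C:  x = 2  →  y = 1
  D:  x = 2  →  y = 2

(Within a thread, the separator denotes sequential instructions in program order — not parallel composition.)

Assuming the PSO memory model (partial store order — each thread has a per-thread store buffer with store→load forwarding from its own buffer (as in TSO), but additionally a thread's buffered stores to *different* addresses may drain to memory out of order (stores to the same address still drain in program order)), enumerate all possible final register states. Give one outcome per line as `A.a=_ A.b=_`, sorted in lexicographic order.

A.a=0 A.b=0
A.a=0 A.b=1
A.a=0 A.b=2
A.a=1 A.b=1
A.a=1 A.b=2
A.a=2 A.b=1
A.a=2 A.b=2

outcome vector order: (A.a,A.b)
|PSO outcomes| = 7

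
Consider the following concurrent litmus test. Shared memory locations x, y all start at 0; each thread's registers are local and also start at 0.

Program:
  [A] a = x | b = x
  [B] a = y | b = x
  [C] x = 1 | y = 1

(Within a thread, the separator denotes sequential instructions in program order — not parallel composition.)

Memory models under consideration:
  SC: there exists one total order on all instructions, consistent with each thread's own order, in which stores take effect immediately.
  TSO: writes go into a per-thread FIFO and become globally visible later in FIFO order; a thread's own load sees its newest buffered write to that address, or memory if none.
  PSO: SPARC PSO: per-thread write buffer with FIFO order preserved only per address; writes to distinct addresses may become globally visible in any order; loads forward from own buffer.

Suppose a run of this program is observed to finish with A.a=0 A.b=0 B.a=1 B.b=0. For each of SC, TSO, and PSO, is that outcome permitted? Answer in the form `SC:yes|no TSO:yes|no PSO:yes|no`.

outcome vector order: (A.a,A.b,B.a,B.b)
[SC] allowed = {(0,0,0,0); (0,0,0,1); (0,0,1,1); (0,1,0,0); (0,1,0,1); (0,1,1,1); (1,1,0,0); (1,1,0,1); (1,1,1,1)}
[TSO] allowed = {(0,0,0,0); (0,0,0,1); (0,0,1,1); (0,1,0,0); (0,1,0,1); (0,1,1,1); (1,1,0,0); (1,1,0,1); (1,1,1,1)}
[PSO] allowed = {(0,0,0,0); (0,0,0,1); (0,0,1,0); (0,0,1,1); (0,1,0,0); (0,1,0,1); (0,1,1,0); (0,1,1,1); (1,1,0,0); (1,1,0,1); (1,1,1,0); (1,1,1,1)}
target (0,0,1,0) ∈ {PSO}

SC:no TSO:no PSO:yes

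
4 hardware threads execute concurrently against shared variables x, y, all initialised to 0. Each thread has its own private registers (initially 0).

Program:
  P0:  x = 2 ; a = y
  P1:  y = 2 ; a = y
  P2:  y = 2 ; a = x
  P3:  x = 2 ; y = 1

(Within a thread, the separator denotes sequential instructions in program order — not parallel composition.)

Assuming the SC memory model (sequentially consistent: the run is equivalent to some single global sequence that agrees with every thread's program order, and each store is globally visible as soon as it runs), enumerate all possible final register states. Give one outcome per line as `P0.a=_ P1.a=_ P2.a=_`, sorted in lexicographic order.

outcome vector order: (P0.a,P1.a,P2.a)
|SC outcomes| = 10

P0.a=0 P1.a=1 P2.a=2
P0.a=0 P1.a=2 P2.a=2
P0.a=1 P1.a=1 P2.a=0
P0.a=1 P1.a=1 P2.a=2
P0.a=1 P1.a=2 P2.a=0
P0.a=1 P1.a=2 P2.a=2
P0.a=2 P1.a=1 P2.a=0
P0.a=2 P1.a=1 P2.a=2
P0.a=2 P1.a=2 P2.a=0
P0.a=2 P1.a=2 P2.a=2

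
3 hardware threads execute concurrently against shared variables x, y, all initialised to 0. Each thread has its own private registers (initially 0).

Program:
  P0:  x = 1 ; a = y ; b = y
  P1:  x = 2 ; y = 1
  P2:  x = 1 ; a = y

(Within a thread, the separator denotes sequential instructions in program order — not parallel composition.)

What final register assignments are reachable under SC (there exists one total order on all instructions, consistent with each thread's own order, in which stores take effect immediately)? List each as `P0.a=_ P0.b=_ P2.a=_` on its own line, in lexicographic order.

outcome vector order: (P0.a,P0.b,P2.a)
|SC outcomes| = 6

P0.a=0 P0.b=0 P2.a=0
P0.a=0 P0.b=0 P2.a=1
P0.a=0 P0.b=1 P2.a=0
P0.a=0 P0.b=1 P2.a=1
P0.a=1 P0.b=1 P2.a=0
P0.a=1 P0.b=1 P2.a=1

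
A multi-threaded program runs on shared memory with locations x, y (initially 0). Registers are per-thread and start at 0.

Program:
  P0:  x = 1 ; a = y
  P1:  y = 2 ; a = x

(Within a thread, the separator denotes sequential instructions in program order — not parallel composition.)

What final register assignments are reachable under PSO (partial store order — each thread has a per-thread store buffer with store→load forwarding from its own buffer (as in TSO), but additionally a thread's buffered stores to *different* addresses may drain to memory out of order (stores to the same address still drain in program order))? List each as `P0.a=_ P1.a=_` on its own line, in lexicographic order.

P0.a=0 P1.a=0
P0.a=0 P1.a=1
P0.a=2 P1.a=0
P0.a=2 P1.a=1

outcome vector order: (P0.a,P1.a)
|PSO outcomes| = 4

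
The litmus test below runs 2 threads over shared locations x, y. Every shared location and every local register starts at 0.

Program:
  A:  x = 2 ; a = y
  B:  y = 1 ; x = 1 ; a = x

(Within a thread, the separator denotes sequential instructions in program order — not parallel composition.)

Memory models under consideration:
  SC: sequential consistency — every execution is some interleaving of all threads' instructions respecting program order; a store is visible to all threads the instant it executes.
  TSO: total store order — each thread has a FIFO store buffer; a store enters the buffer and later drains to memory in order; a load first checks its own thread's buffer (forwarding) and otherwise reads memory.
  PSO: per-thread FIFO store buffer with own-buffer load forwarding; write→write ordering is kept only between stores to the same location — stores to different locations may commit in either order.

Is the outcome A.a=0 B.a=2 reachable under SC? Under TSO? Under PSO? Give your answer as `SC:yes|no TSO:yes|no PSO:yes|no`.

outcome vector order: (A.a,B.a)
SC: 3 outcomes — {<0 1>, <1 1>, <1 2>}
TSO: 4 outcomes — {<0 1>, <0 2>, <1 1>, <1 2>}
PSO: 4 outcomes — {<0 1>, <0 2>, <1 1>, <1 2>}
target <0 2> ∈ {TSO,PSO}

SC:no TSO:yes PSO:yes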